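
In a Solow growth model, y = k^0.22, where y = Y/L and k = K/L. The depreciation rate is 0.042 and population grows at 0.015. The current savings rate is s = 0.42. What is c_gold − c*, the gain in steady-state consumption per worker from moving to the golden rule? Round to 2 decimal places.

Capital per worker breaks even when investment replaces (n + δ)·k; here n + δ = 0.057.
Current steady state (s = 0.42): k* = (0.42/0.057)^(1/0.78) ≈ 12.9425, y* = 12.9425^0.22 ≈ 1.7565, c* = (1−0.42)·1.7565 ≈ 1.0188.
Golden rule sets MPK = n+δ: 0.22·k^(0.22−1) = 0.057, so k_gold = (0.22/0.057)^(1/0.78) ≈ 5.6492.
y_gold = 5.6492^0.22 ≈ 1.4636, c_gold = y_gold − 0.057·k_gold ≈ 1.1416.
Gain: Δc = 1.1416 − 1.0188 ≈ 0.1229.

Δc ≈ 0.12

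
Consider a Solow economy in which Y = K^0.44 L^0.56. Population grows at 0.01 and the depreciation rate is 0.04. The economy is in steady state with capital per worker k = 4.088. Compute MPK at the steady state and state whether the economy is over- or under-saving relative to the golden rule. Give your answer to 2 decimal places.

under-saving; MPK ≈ 0.20

n + δ = 0.01 + 0.04 = 0.05.
MPK = 0.44·k^(0.44−1) = 0.44·4.088^(-0.56) ≈ 0.2000.
MPK > 0.05, so the economy is dynamically efficient (under-saving).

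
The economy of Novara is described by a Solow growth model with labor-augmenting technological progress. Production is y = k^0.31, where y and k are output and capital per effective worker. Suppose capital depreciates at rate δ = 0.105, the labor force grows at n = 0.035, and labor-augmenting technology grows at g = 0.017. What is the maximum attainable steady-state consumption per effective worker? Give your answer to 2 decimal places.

c_gold ≈ 0.94

n + g + δ = 0.035 + 0.017 + 0.105 = 0.157.
Golden rule sets MPK = n+g+δ: 0.31·k^(0.31−1) = 0.157, so k_gold = (0.31/0.157)^(1/0.69) ≈ 2.6804.
y_gold = 2.6804^0.31 ≈ 1.3575.
c_gold = y_gold − (n+g+δ)·k_gold = 1.3575 − 0.157·2.6804 ≈ 0.9367.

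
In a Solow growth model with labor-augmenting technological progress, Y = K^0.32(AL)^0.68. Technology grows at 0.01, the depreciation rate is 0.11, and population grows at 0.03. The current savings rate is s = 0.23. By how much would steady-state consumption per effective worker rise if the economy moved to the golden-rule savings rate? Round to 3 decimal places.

Capital per effective worker breaks even when investment replaces (n + g + δ)·k; here n + g + δ = 0.15.
Current steady state (s = 0.23): k* = (0.23/0.15)^(1/0.68) ≈ 1.8750, y* = 1.8750^0.32 ≈ 1.2228, c* = (1−0.23)·1.2228 ≈ 0.9416.
Setting f'(k) = n+g+δ gives 0.32·k^(0.32−1) = 0.15, hence k_gold = (0.32/0.15)^(1/0.68) ≈ 3.0473.
y_gold = 3.0473^0.32 ≈ 1.4284, c_gold = y_gold − 0.15·k_gold ≈ 0.9713.
Gain: Δc = 0.9713 − 0.9416 ≈ 0.0298.

Δc ≈ 0.030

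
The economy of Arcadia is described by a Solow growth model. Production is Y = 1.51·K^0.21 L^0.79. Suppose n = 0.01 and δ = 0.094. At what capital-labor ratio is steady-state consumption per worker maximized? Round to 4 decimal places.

Capital per worker breaks even when investment replaces (n + δ)·k; here n + δ = 0.104.
Golden rule sets MPK = n+δ: 0.21·1.51·k^(0.21−1) = 0.104, so k_gold = (0.21·1.51/0.104)^(1/0.79) ≈ 4.1008.

k_gold ≈ 4.1008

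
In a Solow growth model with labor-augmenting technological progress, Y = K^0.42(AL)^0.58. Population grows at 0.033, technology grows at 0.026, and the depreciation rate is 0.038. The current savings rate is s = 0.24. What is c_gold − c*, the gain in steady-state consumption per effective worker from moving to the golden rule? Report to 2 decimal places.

Break-even investment rate: n + g + δ = 0.033 + 0.026 + 0.038 = 0.097.
Current steady state (s = 0.24): k* = (0.24/0.097)^(1/0.58) ≈ 4.7681, y* = 4.7681^0.42 ≈ 1.9271, c* = (1−0.24)·1.9271 ≈ 1.4646.
Golden rule sets MPK = n+g+δ: 0.42·k^(0.42−1) = 0.097, so k_gold = (0.42/0.097)^(1/0.58) ≈ 12.5134.
y_gold = 12.5134^0.42 ≈ 2.8900, c_gold = y_gold − 0.097·k_gold ≈ 1.6762.
Gain: Δc = 1.6762 − 1.4646 ≈ 0.2116.

Δc ≈ 0.21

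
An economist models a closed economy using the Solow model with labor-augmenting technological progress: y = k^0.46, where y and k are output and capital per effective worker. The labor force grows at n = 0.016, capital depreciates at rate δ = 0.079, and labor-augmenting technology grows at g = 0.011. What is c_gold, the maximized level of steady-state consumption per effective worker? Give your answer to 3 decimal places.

c_gold ≈ 1.885

Break-even investment rate: n + g + δ = 0.016 + 0.011 + 0.079 = 0.106.
Golden rule sets MPK = n+g+δ: 0.46·k^(0.46−1) = 0.106, so k_gold = (0.46/0.106)^(1/0.54) ≈ 15.1519.
y_gold = 15.1519^0.46 ≈ 3.4915.
c_gold = y_gold − (n+g+δ)·k_gold = 3.4915 − 0.106·15.1519 ≈ 1.8854.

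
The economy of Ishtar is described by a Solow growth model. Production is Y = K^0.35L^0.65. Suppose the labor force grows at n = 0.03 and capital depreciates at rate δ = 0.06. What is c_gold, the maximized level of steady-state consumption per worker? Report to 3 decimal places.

The effective depreciation rate is n + δ = 0.03 + 0.06 = 0.09.
At the golden rule the marginal product of capital equals n+δ: 0.35·k^(0.35−1) = 0.09. Solving, k_gold = (0.35/0.09)^(1/0.65) ≈ 8.0802.
y_gold = 8.0802^0.35 ≈ 2.0778.
c_gold = y_gold − (n+δ)·k_gold = 2.0778 − 0.09·8.0802 ≈ 1.3506.

c_gold ≈ 1.351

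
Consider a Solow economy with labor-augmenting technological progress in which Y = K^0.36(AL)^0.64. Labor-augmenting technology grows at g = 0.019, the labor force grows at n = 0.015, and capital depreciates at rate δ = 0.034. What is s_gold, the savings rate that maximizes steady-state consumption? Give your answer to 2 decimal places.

Capital per effective worker breaks even when investment replaces (n + g + δ)·k; here n + g + δ = 0.068.
At the golden rule MPK = n+g+δ, and in any Cobb-Douglas steady state s = (n+g+δ)·k/y = MPK·k/y = capital's share 0.36.

s_gold = 0.36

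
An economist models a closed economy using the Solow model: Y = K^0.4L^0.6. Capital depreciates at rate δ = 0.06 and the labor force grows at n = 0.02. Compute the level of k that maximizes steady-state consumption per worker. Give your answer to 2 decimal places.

k_gold ≈ 14.62

Capital per worker breaks even when investment replaces (n + δ)·k; here n + δ = 0.08.
Golden rule sets MPK = n+δ: 0.4·k^(0.4−1) = 0.08, so k_gold = (0.4/0.08)^(1/0.6) ≈ 14.6201.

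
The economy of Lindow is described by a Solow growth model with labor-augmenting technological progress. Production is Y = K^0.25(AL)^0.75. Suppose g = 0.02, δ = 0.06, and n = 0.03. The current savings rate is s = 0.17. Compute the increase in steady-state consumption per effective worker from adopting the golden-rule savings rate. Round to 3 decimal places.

n + g + δ = 0.03 + 0.02 + 0.06 = 0.11.
Current steady state (s = 0.17): k* = (0.17/0.11)^(1/0.75) ≈ 1.7868, y* = 1.7868^0.25 ≈ 1.1562, c* = (1−0.17)·1.1562 ≈ 0.9596.
Golden rule sets MPK = n+g+δ: 0.25·k^(0.25−1) = 0.11, so k_gold = (0.25/0.11)^(1/0.75) ≈ 2.9881.
y_gold = 2.9881^0.25 ≈ 1.3148, c_gold = y_gold − 0.11·k_gold ≈ 0.9861.
Gain: Δc = 0.9861 − 0.9596 ≈ 0.0265.

Δc ≈ 0.026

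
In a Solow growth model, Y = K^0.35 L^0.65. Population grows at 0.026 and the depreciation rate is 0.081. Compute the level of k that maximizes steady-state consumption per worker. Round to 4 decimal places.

k_gold ≈ 6.1919

The effective depreciation rate is n + δ = 0.026 + 0.081 = 0.107.
Setting f'(k) = n+δ gives 0.35·k^(0.35−1) = 0.107, hence k_gold = (0.35/0.107)^(1/0.65) ≈ 6.1919.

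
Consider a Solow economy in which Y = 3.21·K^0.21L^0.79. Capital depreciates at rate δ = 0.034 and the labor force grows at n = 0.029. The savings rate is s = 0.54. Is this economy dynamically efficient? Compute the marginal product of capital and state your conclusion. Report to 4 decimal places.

The effective depreciation rate is n + δ = 0.029 + 0.034 = 0.063.
Steady-state k*: s·A·k^0.21 = 0.063·k gives k* = (0.54·3.21/0.063)^(1/0.79) ≈ 66.4088.
MPK = 0.21·3.21·66.4088^(-0.79) ≈ 0.0245.
MPK < n+δ = 0.063, so the economy is dynamically inefficient (over-saving).

dynamically inefficient; MPK ≈ 0.0245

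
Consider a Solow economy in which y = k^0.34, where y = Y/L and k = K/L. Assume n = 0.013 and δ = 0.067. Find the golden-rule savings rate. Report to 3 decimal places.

Capital per worker breaks even when investment replaces (n + δ)·k; here n + δ = 0.08.
At the golden rule MPK = n+δ, and in any Cobb-Douglas steady state s = (n+δ)·k/y = MPK·k/y = capital's share 0.34.

s_gold = 0.340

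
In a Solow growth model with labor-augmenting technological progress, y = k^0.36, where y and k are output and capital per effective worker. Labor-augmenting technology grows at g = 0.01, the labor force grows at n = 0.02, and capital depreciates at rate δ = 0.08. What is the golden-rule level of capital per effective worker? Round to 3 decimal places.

n + g + δ = 0.02 + 0.01 + 0.08 = 0.11.
Maximizing c = f(k) − (n+g+δ)·k gives f'(k) = n+g+δ, i.e. 0.36·k^(0.36−1) = 0.11, so k_gold = (0.36/0.11)^(1/0.64) ≈ 6.3760.

k_gold ≈ 6.376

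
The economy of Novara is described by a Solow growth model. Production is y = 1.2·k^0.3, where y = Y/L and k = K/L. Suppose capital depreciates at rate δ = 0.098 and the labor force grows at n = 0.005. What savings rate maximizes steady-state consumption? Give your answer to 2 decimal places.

n + δ = 0.005 + 0.098 = 0.103.
At the golden rule MPK = n+δ, and in any Cobb-Douglas steady state s = (n+δ)·k/y = MPK·k/y = capital's share 0.3.

s_gold = 0.30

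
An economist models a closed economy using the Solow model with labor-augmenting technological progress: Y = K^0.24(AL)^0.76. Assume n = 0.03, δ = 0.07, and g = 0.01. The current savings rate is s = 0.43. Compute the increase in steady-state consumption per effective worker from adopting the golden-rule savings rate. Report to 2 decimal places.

Δc ≈ 0.10

Capital per effective worker breaks even when investment replaces (n + g + δ)·k; here n + g + δ = 0.11.
Current steady state (s = 0.43): k* = (0.43/0.11)^(1/0.76) ≈ 6.0124, y* = 6.0124^0.24 ≈ 1.5381, c* = (1−0.43)·1.5381 ≈ 0.8767.
Maximizing c = f(k) − (n+g+δ)·k gives f'(k) = n+g+δ, i.e. 0.24·k^(0.24−1) = 0.11, so k_gold = (0.24/0.11)^(1/0.76) ≈ 2.7913.
y_gold = 2.7913^0.24 ≈ 1.2794, c_gold = y_gold − 0.11·k_gold ≈ 0.9723.
Gain: Δc = 0.9723 − 0.8767 ≈ 0.0956.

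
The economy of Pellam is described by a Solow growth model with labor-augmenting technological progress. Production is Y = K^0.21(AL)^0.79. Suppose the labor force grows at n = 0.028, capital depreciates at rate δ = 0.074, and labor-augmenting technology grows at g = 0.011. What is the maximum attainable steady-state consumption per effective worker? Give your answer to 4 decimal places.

Break-even investment rate: n + g + δ = 0.028 + 0.011 + 0.074 = 0.113.
At the golden rule the marginal product of capital equals n+g+δ: 0.21·k^(0.21−1) = 0.113. Solving, k_gold = (0.21/0.113)^(1/0.79) ≈ 2.1912.
y_gold = 2.1912^0.21 ≈ 1.1791.
c_gold = y_gold − (n+g+δ)·k_gold = 1.1791 − 0.113·2.1912 ≈ 0.9315.

c_gold ≈ 0.9315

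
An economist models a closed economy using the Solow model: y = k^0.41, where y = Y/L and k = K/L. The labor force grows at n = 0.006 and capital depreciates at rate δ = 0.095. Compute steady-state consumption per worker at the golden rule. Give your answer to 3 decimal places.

The effective depreciation rate is n + δ = 0.006 + 0.095 = 0.101.
Golden rule sets MPK = n+δ: 0.41·k^(0.41−1) = 0.101, so k_gold = (0.41/0.101)^(1/0.59) ≈ 10.7471.
y_gold = 10.7471^0.41 ≈ 2.6475.
c_gold = y_gold − (n+δ)·k_gold = 2.6475 − 0.101·10.7471 ≈ 1.5620.

c_gold ≈ 1.562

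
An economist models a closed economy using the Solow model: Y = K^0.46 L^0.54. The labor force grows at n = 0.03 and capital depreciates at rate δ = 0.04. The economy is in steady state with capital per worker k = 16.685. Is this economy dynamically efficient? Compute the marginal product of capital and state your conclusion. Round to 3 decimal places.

Capital per worker breaks even when investment replaces (n + δ)·k; here n + δ = 0.07.
MPK = 0.46·k^(0.46−1) = 0.46·16.685^(-0.54) ≈ 0.1006.
MPK > 0.07, so the economy is dynamically efficient (under-saving).

dynamically efficient; MPK ≈ 0.101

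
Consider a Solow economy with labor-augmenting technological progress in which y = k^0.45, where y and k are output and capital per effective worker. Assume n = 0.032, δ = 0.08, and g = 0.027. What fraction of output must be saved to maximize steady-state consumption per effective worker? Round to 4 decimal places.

s_gold = 0.4500

Break-even investment rate: n + g + δ = 0.032 + 0.027 + 0.08 = 0.139.
At the golden rule MPK = n+g+δ, and in any Cobb-Douglas steady state s = (n+g+δ)·k/y = MPK·k/y = capital's share 0.45.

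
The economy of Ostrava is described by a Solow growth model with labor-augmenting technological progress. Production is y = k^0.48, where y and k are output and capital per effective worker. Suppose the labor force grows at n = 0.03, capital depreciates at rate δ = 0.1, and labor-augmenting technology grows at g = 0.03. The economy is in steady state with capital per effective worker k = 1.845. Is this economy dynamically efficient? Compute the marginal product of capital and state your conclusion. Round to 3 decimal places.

The effective depreciation rate is n + g + δ = 0.03 + 0.03 + 0.1 = 0.16.
MPK = 0.48·k^(0.48−1) = 0.48·1.845^(-0.52) ≈ 0.3491.
MPK > 0.16, so the economy is dynamically efficient (under-saving).

dynamically efficient; MPK ≈ 0.349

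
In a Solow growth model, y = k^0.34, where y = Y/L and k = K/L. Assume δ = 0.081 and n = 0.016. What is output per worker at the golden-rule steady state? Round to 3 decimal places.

y_gold ≈ 1.908

Capital per worker breaks even when investment replaces (n + δ)·k; here n + δ = 0.097.
Setting f'(k) = n+δ gives 0.34·k^(0.34−1) = 0.097, hence k_gold = (0.34/0.097)^(1/0.66) ≈ 6.6883.
Output: y_gold = k_gold^0.34 = 6.6883^0.34 ≈ 1.9081.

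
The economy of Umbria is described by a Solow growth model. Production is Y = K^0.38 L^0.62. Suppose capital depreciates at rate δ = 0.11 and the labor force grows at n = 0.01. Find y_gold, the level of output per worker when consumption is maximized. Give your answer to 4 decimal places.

y_gold ≈ 2.0268

n + δ = 0.01 + 0.11 = 0.12.
Golden rule sets MPK = n+δ: 0.38·k^(0.38−1) = 0.12, so k_gold = (0.38/0.12)^(1/0.62) ≈ 6.4183.
Output: y_gold = k_gold^0.38 = 6.4183^0.38 ≈ 2.0268.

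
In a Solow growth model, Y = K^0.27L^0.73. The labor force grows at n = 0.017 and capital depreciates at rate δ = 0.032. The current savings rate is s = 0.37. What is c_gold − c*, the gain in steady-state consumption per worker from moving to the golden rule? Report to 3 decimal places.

Capital per worker breaks even when investment replaces (n + δ)·k; here n + δ = 0.049.
Current steady state (s = 0.37): k* = (0.37/0.049)^(1/0.73) ≈ 15.9495, y* = 15.9495^0.27 ≈ 2.1122, c* = (1−0.37)·2.1122 ≈ 1.3307.
Setting f'(k) = n+δ gives 0.27·k^(0.27−1) = 0.049, hence k_gold = (0.27/0.049)^(1/0.73) ≈ 10.3585.
y_gold = 10.3585^0.27 ≈ 1.8799, c_gold = y_gold − 0.049·k_gold ≈ 1.3723.
Gain: Δc = 1.3723 − 1.3307 ≈ 0.0416.

Δc ≈ 0.042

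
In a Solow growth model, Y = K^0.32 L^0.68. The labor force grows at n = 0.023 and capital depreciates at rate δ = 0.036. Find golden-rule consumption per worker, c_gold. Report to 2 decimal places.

The effective depreciation rate is n + δ = 0.023 + 0.036 = 0.059.
Golden rule sets MPK = n+δ: 0.32·k^(0.32−1) = 0.059, so k_gold = (0.32/0.059)^(1/0.68) ≈ 12.0185.
y_gold = 12.0185^0.32 ≈ 2.2159.
c_gold = y_gold − (n+δ)·k_gold = 2.2159 − 0.059·12.0185 ≈ 1.5068.

c_gold ≈ 1.51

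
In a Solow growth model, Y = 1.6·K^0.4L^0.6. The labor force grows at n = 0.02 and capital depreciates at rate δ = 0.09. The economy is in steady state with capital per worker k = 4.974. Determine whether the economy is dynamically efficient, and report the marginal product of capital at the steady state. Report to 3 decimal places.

n + δ = 0.02 + 0.09 = 0.11.
MPK = 0.4·1.6·k^(0.4−1) = 0.4·1.6·4.974^(-0.6) ≈ 0.2444.
MPK > 0.11, so the economy is dynamically efficient (under-saving).

dynamically efficient; MPK ≈ 0.244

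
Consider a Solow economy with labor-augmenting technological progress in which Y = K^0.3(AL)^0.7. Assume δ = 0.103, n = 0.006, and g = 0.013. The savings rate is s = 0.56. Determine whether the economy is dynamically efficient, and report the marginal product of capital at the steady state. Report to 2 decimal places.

Capital per effective worker breaks even when investment replaces (n + g + δ)·k; here n + g + δ = 0.122.
Steady-state k*: s·k^0.3 = 0.122·k gives k* = (0.56/0.122)^(1/0.7) ≈ 8.8200.
MPK = 0.3·8.8200^(-0.7) ≈ 0.0654.
MPK < n+g+δ = 0.122, so the economy is dynamically inefficient (over-saving).

dynamically inefficient; MPK ≈ 0.07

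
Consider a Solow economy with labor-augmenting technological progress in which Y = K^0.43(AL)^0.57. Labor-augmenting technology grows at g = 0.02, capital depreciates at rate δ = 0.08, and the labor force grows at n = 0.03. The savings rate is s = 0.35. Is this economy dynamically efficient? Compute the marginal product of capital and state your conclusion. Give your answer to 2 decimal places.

dynamically efficient; MPK ≈ 0.16

Break-even investment rate: n + g + δ = 0.03 + 0.02 + 0.08 = 0.13.
Steady-state k*: s·k^0.43 = 0.13·k gives k* = (0.35/0.13)^(1/0.57) ≈ 5.6834.
MPK = 0.43·5.6834^(-0.57) ≈ 0.1597.
MPK > n+g+δ = 0.13, so the economy is dynamically efficient (under-saving).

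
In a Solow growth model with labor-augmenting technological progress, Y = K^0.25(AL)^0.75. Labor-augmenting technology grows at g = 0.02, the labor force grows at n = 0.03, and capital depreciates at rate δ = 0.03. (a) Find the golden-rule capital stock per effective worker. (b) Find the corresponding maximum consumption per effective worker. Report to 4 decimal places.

(a) k_gold ≈ 4.5688; (b) c_gold ≈ 1.0965

Capital per effective worker breaks even when investment replaces (n + g + δ)·k; here n + g + δ = 0.08.
Setting f'(k) = n+g+δ gives 0.25·k^(0.25−1) = 0.08, hence k_gold = (0.25/0.08)^(1/0.75) ≈ 4.5688.
y_gold = 4.5688^0.25 ≈ 1.4620; c_gold = y_gold − 0.08·k_gold ≈ 1.0965.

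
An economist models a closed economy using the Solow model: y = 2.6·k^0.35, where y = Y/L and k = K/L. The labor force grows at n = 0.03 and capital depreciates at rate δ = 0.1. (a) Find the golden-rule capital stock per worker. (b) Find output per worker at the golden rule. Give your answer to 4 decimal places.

The effective depreciation rate is n + δ = 0.03 + 0.1 = 0.13.
Maximizing c = f(k) − (n+δ)·k gives f'(k) = n+δ, i.e. 0.35·2.6·k^(0.35−1) = 0.13, so k_gold = (0.35·2.6/0.13)^(1/0.65) ≈ 19.9596.
y_gold = 2.6·19.9596^0.35 ≈ 7.4135.

(a) k_gold ≈ 19.9596; (b) y_gold ≈ 7.4135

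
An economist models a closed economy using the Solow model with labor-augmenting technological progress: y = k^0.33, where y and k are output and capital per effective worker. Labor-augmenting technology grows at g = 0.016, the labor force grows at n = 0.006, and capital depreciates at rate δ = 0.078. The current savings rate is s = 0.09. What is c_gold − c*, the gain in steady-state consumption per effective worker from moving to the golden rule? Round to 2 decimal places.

n + g + δ = 0.006 + 0.016 + 0.078 = 0.1.
Current steady state (s = 0.09): k* = (0.09/0.1)^(1/0.67) ≈ 0.8545, y* = 0.8545^0.33 ≈ 0.9494, c* = (1−0.09)·0.9494 ≈ 0.8640.
Maximizing c = f(k) − (n+g+δ)·k gives f'(k) = n+g+δ, i.e. 0.33·k^(0.33−1) = 0.1, so k_gold = (0.33/0.1)^(1/0.67) ≈ 5.9416.
y_gold = 5.9416^0.33 ≈ 1.8005, c_gold = y_gold − 0.1·k_gold ≈ 1.2063.
Gain: Δc = 1.2063 − 0.8640 ≈ 0.3423.

Δc ≈ 0.34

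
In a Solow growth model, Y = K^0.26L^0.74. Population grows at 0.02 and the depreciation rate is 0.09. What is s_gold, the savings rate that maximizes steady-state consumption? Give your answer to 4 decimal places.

s_gold = 0.2600

Break-even investment rate: n + δ = 0.02 + 0.09 = 0.11.
At the golden rule MPK = n+δ, and in any Cobb-Douglas steady state s = (n+δ)·k/y = MPK·k/y = capital's share 0.26.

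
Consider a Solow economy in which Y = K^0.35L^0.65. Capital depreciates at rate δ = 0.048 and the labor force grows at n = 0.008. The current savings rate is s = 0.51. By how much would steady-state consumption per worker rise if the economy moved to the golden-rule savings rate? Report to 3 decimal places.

Δc ≈ 0.134

n + δ = 0.008 + 0.048 = 0.056.
Current steady state (s = 0.51): k* = (0.51/0.056)^(1/0.65) ≈ 29.9208, y* = 29.9208^0.35 ≈ 3.2854, c* = (1−0.51)·3.2854 ≈ 1.6099.
Maximizing c = f(k) − (n+δ)·k gives f'(k) = n+δ, i.e. 0.35·k^(0.35−1) = 0.056, so k_gold = (0.35/0.056)^(1/0.65) ≈ 16.7661.
y_gold = 16.7661^0.35 ≈ 2.6826, c_gold = y_gold − 0.056·k_gold ≈ 1.7437.
Gain: Δc = 1.7437 − 1.6099 ≈ 0.1338.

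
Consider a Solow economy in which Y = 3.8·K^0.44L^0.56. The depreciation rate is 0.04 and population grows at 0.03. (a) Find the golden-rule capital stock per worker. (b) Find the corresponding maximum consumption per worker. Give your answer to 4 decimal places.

(a) k_gold ≈ 289.0421; (b) c_gold ≈ 25.7510

Break-even investment rate: n + δ = 0.03 + 0.04 = 0.07.
Setting f'(k) = n+δ gives 0.44·3.8·k^(0.44−1) = 0.07, hence k_gold = (0.44·3.8/0.07)^(1/0.56) ≈ 289.0421.
y_gold = 3.8·289.0421^0.44 ≈ 45.9840; c_gold = y_gold − 0.07·k_gold ≈ 25.7510.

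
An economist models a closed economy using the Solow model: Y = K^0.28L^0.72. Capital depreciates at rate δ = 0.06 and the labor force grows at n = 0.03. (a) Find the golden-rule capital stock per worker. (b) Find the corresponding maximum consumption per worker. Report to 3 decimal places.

The effective depreciation rate is n + δ = 0.03 + 0.06 = 0.09.
Setting f'(k) = n+δ gives 0.28·k^(0.28−1) = 0.09, hence k_gold = (0.28/0.09)^(1/0.72) ≈ 4.8373.
y_gold = 4.8373^0.28 ≈ 1.5549; c_gold = y_gold − 0.09·k_gold ≈ 1.1195.

(a) k_gold ≈ 4.837; (b) c_gold ≈ 1.119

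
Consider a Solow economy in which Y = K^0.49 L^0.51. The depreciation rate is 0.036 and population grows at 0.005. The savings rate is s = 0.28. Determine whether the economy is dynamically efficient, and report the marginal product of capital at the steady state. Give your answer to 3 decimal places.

n + δ = 0.005 + 0.036 = 0.041.
Steady-state k*: s·k^0.49 = 0.041·k gives k* = (0.28/0.041)^(1/0.51) ≈ 43.2542.
MPK = 0.49·43.2542^(-0.51) ≈ 0.0717.
MPK > n+δ = 0.041, so the economy is dynamically efficient (under-saving).

dynamically efficient; MPK ≈ 0.072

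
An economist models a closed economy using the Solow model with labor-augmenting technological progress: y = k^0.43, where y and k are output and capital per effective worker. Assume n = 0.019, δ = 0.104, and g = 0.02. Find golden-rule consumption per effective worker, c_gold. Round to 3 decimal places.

Break-even investment rate: n + g + δ = 0.019 + 0.02 + 0.104 = 0.143.
Setting f'(k) = n+g+δ gives 0.43·k^(0.43−1) = 0.143, hence k_gold = (0.43/0.143)^(1/0.57) ≈ 6.8997.
y_gold = 6.8997^0.43 ≈ 2.2945.
c_gold = y_gold − (n+g+δ)·k_gold = 2.2945 − 0.143·6.8997 ≈ 1.3079.

c_gold ≈ 1.308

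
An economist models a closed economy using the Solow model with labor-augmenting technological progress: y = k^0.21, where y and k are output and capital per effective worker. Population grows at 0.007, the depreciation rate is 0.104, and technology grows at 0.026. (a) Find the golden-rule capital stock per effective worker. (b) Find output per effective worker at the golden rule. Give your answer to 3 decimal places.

Capital per effective worker breaks even when investment replaces (n + g + δ)·k; here n + g + δ = 0.137.
Golden rule sets MPK = n+g+δ: 0.21·k^(0.21−1) = 0.137, so k_gold = (0.21/0.137)^(1/0.79) ≈ 1.7172.
y_gold = 1.7172^0.21 ≈ 1.1202.

(a) k_gold ≈ 1.717; (b) y_gold ≈ 1.120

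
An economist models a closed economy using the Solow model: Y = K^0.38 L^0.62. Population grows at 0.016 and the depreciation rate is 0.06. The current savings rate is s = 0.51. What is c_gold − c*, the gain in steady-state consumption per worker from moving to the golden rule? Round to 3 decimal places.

n + δ = 0.016 + 0.06 = 0.076.
Current steady state (s = 0.51): k* = (0.51/0.076)^(1/0.62) ≈ 21.5515, y* = 21.5515^0.38 ≈ 3.2116, c* = (1−0.51)·3.2116 ≈ 1.5737.
Maximizing c = f(k) − (n+δ)·k gives f'(k) = n+δ, i.e. 0.38·k^(0.38−1) = 0.076, so k_gold = (0.38/0.076)^(1/0.62) ≈ 13.4082.
y_gold = 13.4082^0.38 ≈ 2.6816, c_gold = y_gold − 0.076·k_gold ≈ 1.6626.
Gain: Δc = 1.6626 − 1.5737 ≈ 0.0889.

Δc ≈ 0.089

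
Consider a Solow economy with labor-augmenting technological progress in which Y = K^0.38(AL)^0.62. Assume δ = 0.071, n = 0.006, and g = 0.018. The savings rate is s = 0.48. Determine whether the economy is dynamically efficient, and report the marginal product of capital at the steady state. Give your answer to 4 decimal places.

dynamically inefficient; MPK ≈ 0.0752

Capital per effective worker breaks even when investment replaces (n + g + δ)·k; here n + g + δ = 0.095.
Steady-state k*: s·k^0.38 = 0.095·k gives k* = (0.48/0.095)^(1/0.62) ≈ 13.6366.
MPK = 0.38·13.6366^(-0.62) ≈ 0.0752.
MPK < n+g+δ = 0.095, so the economy is dynamically inefficient (over-saving).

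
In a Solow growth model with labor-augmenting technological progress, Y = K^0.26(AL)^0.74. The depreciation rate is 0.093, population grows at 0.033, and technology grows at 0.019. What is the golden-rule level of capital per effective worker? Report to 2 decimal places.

The effective depreciation rate is n + g + δ = 0.033 + 0.019 + 0.093 = 0.145.
Setting f'(k) = n+g+δ gives 0.26·k^(0.26−1) = 0.145, hence k_gold = (0.26/0.145)^(1/0.74) ≈ 2.2015.

k_gold ≈ 2.20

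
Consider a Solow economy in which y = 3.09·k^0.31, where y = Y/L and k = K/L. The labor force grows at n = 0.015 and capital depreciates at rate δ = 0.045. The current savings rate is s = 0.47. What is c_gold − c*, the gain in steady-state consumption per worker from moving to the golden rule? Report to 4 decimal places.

n + δ = 0.015 + 0.045 = 0.06.
Current steady state (s = 0.47): k* = (0.47·3.09/0.06)^(1/0.69) ≈ 101.3117, y* = 3.09·101.3117^0.31 ≈ 12.9334, c* = (1−0.47)·12.9334 ≈ 6.8547.
Golden rule sets MPK = n+δ: 0.31·3.09·k^(0.31−1) = 0.06, so k_gold = (0.31·3.09/0.06)^(1/0.69) ≈ 55.4272.
y_gold = 3.09·55.4272^0.31 ≈ 10.7278, c_gold = y_gold − 0.06·k_gold ≈ 7.4022.
Gain: Δc = 7.4022 − 6.8547 ≈ 0.5475.

Δc ≈ 0.5475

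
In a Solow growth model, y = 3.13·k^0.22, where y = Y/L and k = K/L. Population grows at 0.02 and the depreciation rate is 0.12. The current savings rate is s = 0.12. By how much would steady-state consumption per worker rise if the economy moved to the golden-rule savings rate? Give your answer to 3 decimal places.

Δc ≈ 0.188

n + δ = 0.02 + 0.12 = 0.14.
Current steady state (s = 0.12): k* = (0.12·3.13/0.14)^(1/0.78) ≈ 3.5439, y* = 3.13·3.5439^0.22 ≈ 4.1346, c* = (1−0.12)·4.1346 ≈ 3.6384.
At the golden rule the marginal product of capital equals n+δ: 0.22·3.13·k^(0.22−1) = 0.14. Solving, k_gold = (0.22·3.13/0.14)^(1/0.78) ≈ 7.7086.
y_gold = 3.13·7.7086^0.22 ≈ 4.9054, c_gold = y_gold − 0.14·k_gold ≈ 3.8262.
Gain: Δc = 3.8262 − 3.6384 ≈ 0.1878.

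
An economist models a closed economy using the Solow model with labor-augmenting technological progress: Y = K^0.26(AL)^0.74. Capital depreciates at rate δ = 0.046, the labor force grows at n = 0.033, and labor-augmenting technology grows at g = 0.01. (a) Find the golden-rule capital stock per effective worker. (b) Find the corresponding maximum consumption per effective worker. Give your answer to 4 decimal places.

(a) k_gold ≈ 4.2576; (b) c_gold ≈ 1.0785

The effective depreciation rate is n + g + δ = 0.033 + 0.01 + 0.046 = 0.089.
Golden rule sets MPK = n+g+δ: 0.26·k^(0.26−1) = 0.089, so k_gold = (0.26/0.089)^(1/0.74) ≈ 4.2576.
y_gold = 4.2576^0.26 ≈ 1.4574; c_gold = y_gold − 0.089·k_gold ≈ 1.0785.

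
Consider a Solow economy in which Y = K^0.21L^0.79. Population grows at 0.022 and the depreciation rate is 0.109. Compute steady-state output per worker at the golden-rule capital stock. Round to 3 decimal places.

y_gold ≈ 1.134

The effective depreciation rate is n + δ = 0.022 + 0.109 = 0.131.
At the golden rule the marginal product of capital equals n+δ: 0.21·k^(0.21−1) = 0.131. Solving, k_gold = (0.21/0.131)^(1/0.79) ≈ 1.8173.
Output: y_gold = k_gold^0.21 = 1.8173^0.21 ≈ 1.1337.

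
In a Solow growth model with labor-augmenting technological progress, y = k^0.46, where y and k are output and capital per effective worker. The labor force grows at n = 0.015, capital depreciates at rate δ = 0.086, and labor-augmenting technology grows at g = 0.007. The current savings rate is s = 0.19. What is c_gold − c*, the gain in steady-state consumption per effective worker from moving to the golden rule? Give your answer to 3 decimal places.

The effective depreciation rate is n + g + δ = 0.015 + 0.007 + 0.086 = 0.108.
Current steady state (s = 0.19): k* = (0.19/0.108)^(1/0.54) ≈ 2.8465, y* = 2.8465^0.46 ≈ 1.6180, c* = (1−0.19)·1.6180 ≈ 1.3106.
Setting f'(k) = n+g+δ gives 0.46·k^(0.46−1) = 0.108, hence k_gold = (0.46/0.108)^(1/0.54) ≈ 14.6364.
y_gold = 14.6364^0.46 ≈ 3.4364, c_gold = y_gold − 0.108·k_gold ≈ 1.8556.
Gain: Δc = 1.8556 − 1.3106 ≈ 0.5450.

Δc ≈ 0.545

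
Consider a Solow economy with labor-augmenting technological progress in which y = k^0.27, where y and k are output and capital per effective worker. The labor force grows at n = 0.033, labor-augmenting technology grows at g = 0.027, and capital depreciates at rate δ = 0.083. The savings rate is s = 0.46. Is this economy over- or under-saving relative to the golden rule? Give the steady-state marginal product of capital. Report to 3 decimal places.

over-saving; MPK ≈ 0.084

Break-even investment rate: n + g + δ = 0.033 + 0.027 + 0.083 = 0.143.
Steady-state k*: s·k^0.27 = 0.143·k gives k* = (0.46/0.143)^(1/0.73) ≈ 4.9556.
MPK = 0.27·4.9556^(-0.73) ≈ 0.0839.
MPK < n+g+δ = 0.143, so the economy is dynamically inefficient (over-saving).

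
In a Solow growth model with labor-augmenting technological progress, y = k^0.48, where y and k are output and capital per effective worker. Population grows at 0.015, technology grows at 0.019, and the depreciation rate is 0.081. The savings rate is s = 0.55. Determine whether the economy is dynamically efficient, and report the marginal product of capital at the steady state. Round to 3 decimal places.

The effective depreciation rate is n + g + δ = 0.015 + 0.019 + 0.081 = 0.115.
Steady-state k*: s·k^0.48 = 0.115·k gives k* = (0.55/0.115)^(1/0.52) ≈ 20.2791.
MPK = 0.48·20.2791^(-0.52) ≈ 0.1004.
MPK < n+g+δ = 0.115, so the economy is dynamically inefficient (over-saving).

dynamically inefficient; MPK ≈ 0.100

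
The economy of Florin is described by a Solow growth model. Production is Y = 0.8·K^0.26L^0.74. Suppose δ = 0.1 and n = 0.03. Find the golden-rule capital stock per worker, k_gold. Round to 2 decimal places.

k_gold ≈ 1.89

The effective depreciation rate is n + δ = 0.03 + 0.1 = 0.13.
Setting f'(k) = n+δ gives 0.26·0.8·k^(0.26−1) = 0.13, hence k_gold = (0.26·0.8/0.13)^(1/0.74) ≈ 1.8873.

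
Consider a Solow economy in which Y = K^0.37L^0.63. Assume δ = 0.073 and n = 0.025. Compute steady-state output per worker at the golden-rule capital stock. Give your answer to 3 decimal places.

The effective depreciation rate is n + δ = 0.025 + 0.073 = 0.098.
At the golden rule the marginal product of capital equals n+δ: 0.37·k^(0.37−1) = 0.098. Solving, k_gold = (0.37/0.098)^(1/0.63) ≈ 8.2382.
Output: y_gold = k_gold^0.37 = 8.2382^0.37 ≈ 2.1820.

y_gold ≈ 2.182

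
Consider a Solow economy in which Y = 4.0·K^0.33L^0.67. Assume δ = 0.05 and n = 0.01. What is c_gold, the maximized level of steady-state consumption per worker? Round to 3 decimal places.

The effective depreciation rate is n + δ = 0.01 + 0.05 = 0.06.
Maximizing c = f(k) − (n+δ)·k gives f'(k) = n+δ, i.e. 0.33·4.0·k^(0.33−1) = 0.06, so k_gold = (0.33·4.0/0.06)^(1/0.67) ≈ 100.8361.
y_gold = 4.0·100.8361^0.33 ≈ 18.3338.
c_gold = y_gold − (n+δ)·k_gold = 18.3338 − 0.06·100.8361 ≈ 12.2837.

c_gold ≈ 12.284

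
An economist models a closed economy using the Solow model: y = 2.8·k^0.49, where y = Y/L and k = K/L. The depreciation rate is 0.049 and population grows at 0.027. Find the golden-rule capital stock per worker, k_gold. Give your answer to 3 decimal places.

k_gold ≈ 290.941

The effective depreciation rate is n + δ = 0.027 + 0.049 = 0.076.
At the golden rule the marginal product of capital equals n+δ: 0.49·2.8·k^(0.49−1) = 0.076. Solving, k_gold = (0.49·2.8/0.076)^(1/0.51) ≈ 290.9410.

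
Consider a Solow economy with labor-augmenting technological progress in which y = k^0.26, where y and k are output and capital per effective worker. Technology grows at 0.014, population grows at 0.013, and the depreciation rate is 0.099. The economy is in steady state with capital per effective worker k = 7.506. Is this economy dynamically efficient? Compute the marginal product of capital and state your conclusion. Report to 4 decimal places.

Capital per effective worker breaks even when investment replaces (n + g + δ)·k; here n + g + δ = 0.126.
MPK = 0.26·k^(0.26−1) = 0.26·7.506^(-0.74) ≈ 0.0585.
MPK < 0.126, so the economy is dynamically inefficient (over-saving).

dynamically inefficient; MPK ≈ 0.0585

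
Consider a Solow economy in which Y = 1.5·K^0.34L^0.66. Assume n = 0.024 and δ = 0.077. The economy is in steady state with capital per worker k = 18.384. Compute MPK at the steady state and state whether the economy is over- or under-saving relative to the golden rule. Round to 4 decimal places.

over-saving; MPK ≈ 0.0747

n + δ = 0.024 + 0.077 = 0.101.
MPK = 0.34·1.5·k^(0.34−1) = 0.34·1.5·18.384^(-0.66) ≈ 0.0747.
MPK < 0.101, so the economy is dynamically inefficient (over-saving).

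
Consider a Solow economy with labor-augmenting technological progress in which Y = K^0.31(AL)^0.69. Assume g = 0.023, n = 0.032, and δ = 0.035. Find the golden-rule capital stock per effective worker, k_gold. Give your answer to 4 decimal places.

The effective depreciation rate is n + g + δ = 0.032 + 0.023 + 0.035 = 0.09.
Maximizing c = f(k) − (n+g+δ)·k gives f'(k) = n+g+δ, i.e. 0.31·k^(0.31−1) = 0.09, so k_gold = (0.31/0.09)^(1/0.69) ≈ 6.0039.

k_gold ≈ 6.0039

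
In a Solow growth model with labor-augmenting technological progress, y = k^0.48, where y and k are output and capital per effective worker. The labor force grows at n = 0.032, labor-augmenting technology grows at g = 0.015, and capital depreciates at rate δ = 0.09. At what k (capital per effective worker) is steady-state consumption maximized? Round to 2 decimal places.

k_gold ≈ 11.15

Break-even investment rate: n + g + δ = 0.032 + 0.015 + 0.09 = 0.137.
At the golden rule the marginal product of capital equals n+g+δ: 0.48·k^(0.48−1) = 0.137. Solving, k_gold = (0.48/0.137)^(1/0.52) ≈ 11.1469.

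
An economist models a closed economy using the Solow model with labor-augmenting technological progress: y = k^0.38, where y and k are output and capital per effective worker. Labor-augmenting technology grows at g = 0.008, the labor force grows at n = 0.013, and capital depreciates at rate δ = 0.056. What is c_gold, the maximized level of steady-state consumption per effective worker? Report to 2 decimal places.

Capital per effective worker breaks even when investment replaces (n + g + δ)·k; here n + g + δ = 0.077.
Maximizing c = f(k) − (n+g+δ)·k gives f'(k) = n+g+δ, i.e. 0.38·k^(0.38−1) = 0.077, so k_gold = (0.38/0.077)^(1/0.62) ≈ 13.1285.
y_gold = 13.1285^0.38 ≈ 2.6602.
c_gold = y_gold − (n+g+δ)·k_gold = 2.6602 − 0.077·13.1285 ≈ 1.6494.

c_gold ≈ 1.65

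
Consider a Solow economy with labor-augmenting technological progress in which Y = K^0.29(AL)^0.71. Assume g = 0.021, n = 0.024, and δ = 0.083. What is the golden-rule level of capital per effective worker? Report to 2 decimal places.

k_gold ≈ 3.16

Capital per effective worker breaks even when investment replaces (n + g + δ)·k; here n + g + δ = 0.128.
Setting f'(k) = n+g+δ gives 0.29·k^(0.29−1) = 0.128, hence k_gold = (0.29/0.128)^(1/0.71) ≈ 3.1642.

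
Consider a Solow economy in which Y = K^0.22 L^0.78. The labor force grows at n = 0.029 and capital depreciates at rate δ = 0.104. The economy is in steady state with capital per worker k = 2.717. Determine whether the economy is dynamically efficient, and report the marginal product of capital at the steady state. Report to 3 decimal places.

Break-even investment rate: n + δ = 0.029 + 0.104 = 0.133.
MPK = 0.22·k^(0.22−1) = 0.22·2.717^(-0.78) ≈ 0.1009.
MPK < 0.133, so the economy is dynamically inefficient (over-saving).

dynamically inefficient; MPK ≈ 0.101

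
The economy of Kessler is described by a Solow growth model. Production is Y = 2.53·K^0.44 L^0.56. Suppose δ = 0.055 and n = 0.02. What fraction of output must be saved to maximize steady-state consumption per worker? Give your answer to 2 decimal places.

s_gold = 0.44

Capital per worker breaks even when investment replaces (n + δ)·k; here n + δ = 0.075.
At the golden rule MPK = n+δ, and in any Cobb-Douglas steady state s = (n+δ)·k/y = MPK·k/y = capital's share 0.44.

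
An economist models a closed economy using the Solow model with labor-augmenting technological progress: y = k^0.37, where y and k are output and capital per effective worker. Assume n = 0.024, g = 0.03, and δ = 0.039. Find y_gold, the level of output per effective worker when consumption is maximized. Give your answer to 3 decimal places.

Capital per effective worker breaks even when investment replaces (n + g + δ)·k; here n + g + δ = 0.093.
Golden rule sets MPK = n+g+δ: 0.37·k^(0.37−1) = 0.093, so k_gold = (0.37/0.093)^(1/0.63) ≈ 8.9523.
Output: y_gold = k_gold^0.37 = 8.9523^0.37 ≈ 2.2502.

y_gold ≈ 2.250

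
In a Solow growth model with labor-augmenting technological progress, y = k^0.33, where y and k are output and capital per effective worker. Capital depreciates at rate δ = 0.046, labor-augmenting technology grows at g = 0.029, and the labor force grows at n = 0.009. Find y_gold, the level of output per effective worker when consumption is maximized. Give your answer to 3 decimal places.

Break-even investment rate: n + g + δ = 0.009 + 0.029 + 0.046 = 0.084.
Golden rule sets MPK = n+g+δ: 0.33·k^(0.33−1) = 0.084, so k_gold = (0.33/0.084)^(1/0.67) ≈ 7.7076.
Output: y_gold = k_gold^0.33 = 7.7076^0.33 ≈ 1.9619.

y_gold ≈ 1.962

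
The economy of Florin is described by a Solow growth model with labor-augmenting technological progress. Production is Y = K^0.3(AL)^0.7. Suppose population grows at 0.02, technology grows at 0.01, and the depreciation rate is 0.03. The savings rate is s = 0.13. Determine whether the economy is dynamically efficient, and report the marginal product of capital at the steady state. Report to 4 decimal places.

dynamically efficient; MPK ≈ 0.1385

The effective depreciation rate is n + g + δ = 0.02 + 0.01 + 0.03 = 0.06.
Steady-state k*: s·k^0.3 = 0.06·k gives k* = (0.13/0.06)^(1/0.7) ≈ 3.0179.
MPK = 0.3·3.0179^(-0.7) ≈ 0.1385.
MPK > n+g+δ = 0.06, so the economy is dynamically efficient (under-saving).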